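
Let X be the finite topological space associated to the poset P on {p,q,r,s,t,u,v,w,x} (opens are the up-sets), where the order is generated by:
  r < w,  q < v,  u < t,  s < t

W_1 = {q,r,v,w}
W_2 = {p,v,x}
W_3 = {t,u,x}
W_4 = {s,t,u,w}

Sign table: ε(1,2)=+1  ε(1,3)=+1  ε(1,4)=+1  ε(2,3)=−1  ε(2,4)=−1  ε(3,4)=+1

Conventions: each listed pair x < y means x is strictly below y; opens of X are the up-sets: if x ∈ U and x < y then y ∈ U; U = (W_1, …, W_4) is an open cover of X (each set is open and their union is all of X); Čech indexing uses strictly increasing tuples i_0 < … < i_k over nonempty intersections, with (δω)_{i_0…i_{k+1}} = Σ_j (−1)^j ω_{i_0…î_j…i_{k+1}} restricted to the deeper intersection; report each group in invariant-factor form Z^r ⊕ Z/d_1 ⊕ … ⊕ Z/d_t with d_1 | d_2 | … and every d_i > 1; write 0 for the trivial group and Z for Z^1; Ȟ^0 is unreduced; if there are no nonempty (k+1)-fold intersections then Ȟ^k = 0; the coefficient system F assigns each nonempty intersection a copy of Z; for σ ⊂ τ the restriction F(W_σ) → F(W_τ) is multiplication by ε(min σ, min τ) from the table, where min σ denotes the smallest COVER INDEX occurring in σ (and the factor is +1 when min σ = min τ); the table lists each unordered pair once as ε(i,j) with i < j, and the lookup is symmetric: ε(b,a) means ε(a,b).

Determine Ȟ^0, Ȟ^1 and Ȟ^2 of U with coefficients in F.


nonempty overlaps:
  W12={v} W14={w} W23={x} W34={t,u}
C dims 4,4; δ0: rk 4, SNF 1^3·2
degree 0: 4−4−0 = 0 → Ȟ^0 ≅ 0
degree 1: 4−0−4 = 0 plus torsion [2] → Ȟ^1 ≅ Z/2
degree 2: 0−0−0 = 0 → Ȟ^2 ≅ 0

Ȟ^0(U;F) ≅ 0,  Ȟ^1(U;F) ≅ Z/2,  Ȟ^2(U;F) ≅ 0


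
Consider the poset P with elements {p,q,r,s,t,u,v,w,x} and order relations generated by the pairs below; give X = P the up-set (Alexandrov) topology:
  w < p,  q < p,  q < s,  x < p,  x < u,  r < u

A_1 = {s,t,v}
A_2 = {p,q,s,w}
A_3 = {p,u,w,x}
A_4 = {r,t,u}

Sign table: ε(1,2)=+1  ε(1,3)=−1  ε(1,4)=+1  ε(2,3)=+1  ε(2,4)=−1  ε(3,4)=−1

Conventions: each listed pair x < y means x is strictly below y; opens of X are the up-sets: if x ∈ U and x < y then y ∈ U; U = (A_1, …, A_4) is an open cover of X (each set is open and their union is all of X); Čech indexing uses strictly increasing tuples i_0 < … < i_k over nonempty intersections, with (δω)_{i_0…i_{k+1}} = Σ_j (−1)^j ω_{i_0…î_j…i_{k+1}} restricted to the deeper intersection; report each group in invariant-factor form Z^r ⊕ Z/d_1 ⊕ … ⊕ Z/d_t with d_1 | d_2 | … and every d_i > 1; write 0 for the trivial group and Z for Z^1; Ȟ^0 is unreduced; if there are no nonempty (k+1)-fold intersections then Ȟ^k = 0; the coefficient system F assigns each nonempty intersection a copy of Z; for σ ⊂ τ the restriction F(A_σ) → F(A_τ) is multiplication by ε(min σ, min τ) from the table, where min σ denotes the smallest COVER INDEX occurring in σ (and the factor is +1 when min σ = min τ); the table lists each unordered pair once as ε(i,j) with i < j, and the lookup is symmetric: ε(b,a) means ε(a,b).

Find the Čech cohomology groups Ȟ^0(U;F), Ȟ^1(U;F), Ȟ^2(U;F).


Ȟ^0 ≅ 0, Ȟ^1 ≅ Z/2 and Ȟ^2 ≅ 0

nerve simplices:
  A12={s} A14={t} A23={p,w} A34={u}
C dims 4,4; δ0: rk 4, SNF 1^3·2
degree 0: 4−4−0 = 0 → Ȟ^0 ≅ 0
degree 1: 4−0−4 = 0 plus torsion [2] → Ȟ^1 ≅ Z/2
degree 2: 0−0−0 = 0 → Ȟ^2 ≅ 0


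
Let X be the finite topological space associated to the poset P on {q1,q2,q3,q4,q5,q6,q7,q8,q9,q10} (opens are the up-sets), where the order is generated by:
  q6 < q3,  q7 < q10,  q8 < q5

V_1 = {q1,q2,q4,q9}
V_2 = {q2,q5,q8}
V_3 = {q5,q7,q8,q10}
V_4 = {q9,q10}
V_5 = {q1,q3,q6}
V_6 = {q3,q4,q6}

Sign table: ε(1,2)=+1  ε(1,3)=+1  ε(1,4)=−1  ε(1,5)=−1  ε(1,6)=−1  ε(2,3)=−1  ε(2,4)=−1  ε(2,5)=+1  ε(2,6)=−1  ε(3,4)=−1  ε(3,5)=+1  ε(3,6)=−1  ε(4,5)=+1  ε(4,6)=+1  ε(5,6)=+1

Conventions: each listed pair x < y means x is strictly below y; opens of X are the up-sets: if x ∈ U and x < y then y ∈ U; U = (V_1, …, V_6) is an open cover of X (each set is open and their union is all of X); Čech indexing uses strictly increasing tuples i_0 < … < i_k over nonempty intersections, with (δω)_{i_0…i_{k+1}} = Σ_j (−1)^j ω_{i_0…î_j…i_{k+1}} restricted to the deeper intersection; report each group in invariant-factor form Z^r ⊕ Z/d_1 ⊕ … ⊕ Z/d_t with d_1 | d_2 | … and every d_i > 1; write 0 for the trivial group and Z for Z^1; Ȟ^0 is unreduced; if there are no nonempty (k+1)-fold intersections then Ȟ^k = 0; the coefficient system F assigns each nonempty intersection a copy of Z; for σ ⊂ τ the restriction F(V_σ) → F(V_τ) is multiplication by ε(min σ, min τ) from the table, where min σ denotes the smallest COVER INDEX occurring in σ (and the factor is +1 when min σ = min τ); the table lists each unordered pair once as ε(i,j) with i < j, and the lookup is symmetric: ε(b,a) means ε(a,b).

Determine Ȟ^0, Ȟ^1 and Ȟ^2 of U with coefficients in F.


Ȟ^0(U;F) ≅ 0; Ȟ^1(U;F) ≅ Z ⊕ Z/2; Ȟ^2(U;F) ≅ 0

nonempty intersections:
  V12={q2} V14={q9} V15={q1} V16={q4} V23={q5,q8} V34={q10} V56={q3,q6}
C dims 6,7; δ0: rk 6, SNF 1^5·2
Ȟ^0: (6−6)−0=0 ⇒ 0
Ȟ^1: (7−0)−6=1 plus torsion [2] ⇒ Z ⊕ Z/2
Ȟ^2: (0−0)−0=0 ⇒ 0


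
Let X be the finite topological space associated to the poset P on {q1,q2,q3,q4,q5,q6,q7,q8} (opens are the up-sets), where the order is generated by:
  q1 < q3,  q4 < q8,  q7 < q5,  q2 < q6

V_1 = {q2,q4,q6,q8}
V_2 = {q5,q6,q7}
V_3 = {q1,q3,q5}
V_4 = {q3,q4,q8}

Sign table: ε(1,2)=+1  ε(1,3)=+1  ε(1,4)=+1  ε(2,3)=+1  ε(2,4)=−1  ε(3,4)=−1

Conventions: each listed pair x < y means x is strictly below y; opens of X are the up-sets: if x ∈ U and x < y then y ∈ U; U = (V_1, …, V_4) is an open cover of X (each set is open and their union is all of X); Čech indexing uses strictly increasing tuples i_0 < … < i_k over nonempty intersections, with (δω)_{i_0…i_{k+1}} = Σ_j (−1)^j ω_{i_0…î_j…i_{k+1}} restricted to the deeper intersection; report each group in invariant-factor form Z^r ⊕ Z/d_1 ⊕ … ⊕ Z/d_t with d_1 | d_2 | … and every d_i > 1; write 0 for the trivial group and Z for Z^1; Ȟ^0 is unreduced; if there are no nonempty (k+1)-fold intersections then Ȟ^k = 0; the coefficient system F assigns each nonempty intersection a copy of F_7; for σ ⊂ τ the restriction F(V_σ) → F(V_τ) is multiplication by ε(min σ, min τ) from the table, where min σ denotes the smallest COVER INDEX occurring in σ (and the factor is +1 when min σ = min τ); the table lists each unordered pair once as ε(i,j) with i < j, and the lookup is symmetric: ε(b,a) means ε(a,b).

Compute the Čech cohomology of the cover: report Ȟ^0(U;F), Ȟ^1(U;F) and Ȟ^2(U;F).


Ȟ^0 ≅ 0, Ȟ^1 ≅ 0, Ȟ^2 ≅ 0

nerve of the cover:
  V12={q6} V14={q4,q8} V23={q5} V34={q3}
C dims 4,4; δ0: rk_F7 4
Ȟ^0 = (4 − 4) − 0 = 0, so Ȟ^0 ≅ 0
Ȟ^1 = (4 − 0) − 4 = 0, so Ȟ^1 ≅ 0
Ȟ^2 = (0 − 0) − 0 = 0, so Ȟ^2 ≅ 0


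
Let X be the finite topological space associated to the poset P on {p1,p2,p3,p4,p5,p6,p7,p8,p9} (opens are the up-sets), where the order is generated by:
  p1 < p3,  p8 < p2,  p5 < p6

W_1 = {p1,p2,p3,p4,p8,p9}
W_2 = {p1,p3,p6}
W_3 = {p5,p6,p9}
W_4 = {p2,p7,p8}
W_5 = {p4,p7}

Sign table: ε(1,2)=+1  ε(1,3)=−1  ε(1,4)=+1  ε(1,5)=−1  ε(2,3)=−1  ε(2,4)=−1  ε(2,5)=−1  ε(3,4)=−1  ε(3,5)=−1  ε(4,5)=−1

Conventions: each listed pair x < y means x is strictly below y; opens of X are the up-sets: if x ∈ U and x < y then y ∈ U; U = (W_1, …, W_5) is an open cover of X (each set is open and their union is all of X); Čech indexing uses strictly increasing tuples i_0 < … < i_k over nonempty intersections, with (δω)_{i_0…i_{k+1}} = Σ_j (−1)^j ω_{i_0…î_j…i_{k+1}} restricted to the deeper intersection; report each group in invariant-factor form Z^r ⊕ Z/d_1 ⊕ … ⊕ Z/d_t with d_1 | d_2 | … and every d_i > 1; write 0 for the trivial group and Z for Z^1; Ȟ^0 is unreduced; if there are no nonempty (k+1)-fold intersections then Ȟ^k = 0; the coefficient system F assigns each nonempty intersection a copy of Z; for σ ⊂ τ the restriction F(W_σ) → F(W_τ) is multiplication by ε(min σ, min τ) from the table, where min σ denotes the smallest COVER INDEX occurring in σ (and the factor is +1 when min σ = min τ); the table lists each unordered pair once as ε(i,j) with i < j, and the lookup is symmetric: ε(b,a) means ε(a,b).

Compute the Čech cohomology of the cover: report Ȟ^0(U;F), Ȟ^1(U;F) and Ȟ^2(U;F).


nonempty intersections:
  W12={p1,p3} W13={p9} W14={p2,p8} W15={p4} W23={p6} W45={p7}
C dims 5,6; δ0: rk 4, SNF 1^4
Ȟ^0: (5−4)−0=1 ⇒ Z
Ȟ^1: (6−0)−4=2 ⇒ Z^2
Ȟ^2: (0−0)−0=0 ⇒ 0

Ȟ^0 = Z, Ȟ^1 = Z^2 and Ȟ^2 = 0


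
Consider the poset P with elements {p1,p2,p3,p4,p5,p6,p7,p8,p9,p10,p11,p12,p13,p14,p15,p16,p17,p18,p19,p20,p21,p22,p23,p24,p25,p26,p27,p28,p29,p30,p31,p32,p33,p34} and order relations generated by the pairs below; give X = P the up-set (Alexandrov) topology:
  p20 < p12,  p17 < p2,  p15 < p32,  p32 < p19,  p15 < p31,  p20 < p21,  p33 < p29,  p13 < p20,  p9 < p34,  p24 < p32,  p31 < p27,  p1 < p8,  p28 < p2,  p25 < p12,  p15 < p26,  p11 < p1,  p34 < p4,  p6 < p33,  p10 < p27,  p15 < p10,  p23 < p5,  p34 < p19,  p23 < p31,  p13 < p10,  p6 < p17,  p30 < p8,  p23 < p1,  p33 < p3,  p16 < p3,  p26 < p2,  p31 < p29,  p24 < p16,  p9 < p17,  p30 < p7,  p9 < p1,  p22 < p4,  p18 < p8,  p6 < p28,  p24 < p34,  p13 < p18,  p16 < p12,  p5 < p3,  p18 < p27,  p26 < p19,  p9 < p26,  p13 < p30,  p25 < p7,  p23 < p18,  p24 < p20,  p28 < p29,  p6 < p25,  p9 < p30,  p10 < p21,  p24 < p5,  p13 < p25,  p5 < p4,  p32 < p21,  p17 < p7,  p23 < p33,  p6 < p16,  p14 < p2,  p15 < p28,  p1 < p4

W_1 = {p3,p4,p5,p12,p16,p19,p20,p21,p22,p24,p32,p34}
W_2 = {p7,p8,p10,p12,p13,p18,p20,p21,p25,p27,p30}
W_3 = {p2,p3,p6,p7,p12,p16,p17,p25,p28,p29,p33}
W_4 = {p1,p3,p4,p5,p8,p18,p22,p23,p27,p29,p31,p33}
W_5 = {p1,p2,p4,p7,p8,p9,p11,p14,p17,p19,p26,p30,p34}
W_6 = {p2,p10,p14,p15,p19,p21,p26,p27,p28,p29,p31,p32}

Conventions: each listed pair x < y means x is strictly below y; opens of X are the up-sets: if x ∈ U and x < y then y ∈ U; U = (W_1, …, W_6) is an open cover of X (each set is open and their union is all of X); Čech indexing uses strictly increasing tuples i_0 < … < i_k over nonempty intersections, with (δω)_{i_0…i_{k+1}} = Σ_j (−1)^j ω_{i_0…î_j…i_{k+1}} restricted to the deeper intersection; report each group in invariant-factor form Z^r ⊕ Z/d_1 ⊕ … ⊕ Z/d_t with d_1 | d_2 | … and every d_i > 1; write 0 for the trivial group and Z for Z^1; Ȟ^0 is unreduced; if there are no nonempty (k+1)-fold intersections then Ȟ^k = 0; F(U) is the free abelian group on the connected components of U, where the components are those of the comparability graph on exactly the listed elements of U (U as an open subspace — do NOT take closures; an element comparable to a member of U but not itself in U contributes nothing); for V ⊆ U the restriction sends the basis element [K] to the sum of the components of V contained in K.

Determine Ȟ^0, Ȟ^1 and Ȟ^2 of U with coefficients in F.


nonempty overlaps:
  W12={p12,p20,p21} W13={p3,p12,p16} W14={p3,p4,p5,p22} W15={p4,p19,p34} W16={p19,p21,p32} W23={p7,p12,p25} W24={p8,p18,p27} W25={p7,p8,p30} W26={p10,p21,p27} W34={p3,p29,p33} W35={p2,p7,p17} W36={p2,p28,p29} W45={p1,p4,p8} W46={p27,p29,p31} W56={p2,p14,p19,p26}
  W123={p12} W126={p21} W134={p3} W145={p4} W156={p19} W235={p7} W245={p8} W246={p27} W346={p29} W356={p2}
components per intersection:
  W1: {p3,p4,p5,p12,p16,p19,p20,p21,p22,p24,p32,p34}
  W2: {p7,p8,p10,p12,p13,p18,p20,p21,p25,p27,p30}
  W3: {p2,p3,p6,p7,p12,p16,p17,p25,p28,p29,p33}
  W4: {p1,p3,p4,p5,p8,p18,p22,p23,p27,p29,p31,p33}
  W5: {p1,p2,p4,p7,p8,p9,p11,p14,p17,p19,p26,p30,p34}
  W6: {p2,p10,p14,p15,p19,p21,p26,p27,p28,p29,p31,p32}
  W12: {p12,p20,p21}
  W13: {p3,p12,p16}
  W14: {p3,p4,p5,p22}
  W15: {p4,p19,p34}
  W16: {p19,p21,p32}
  W23: {p7,p12,p25}
  W24: {p8,p18,p27}
  W25: {p7,p8,p30}
  W26: {p10,p21,p27}
  W34: {p3,p29,p33}
  W35: {p2,p7,p17}
  W36: {p2,p28,p29}
  W45: {p1,p4,p8}
  W46: {p27,p29,p31}
  W56: {p2,p14,p19,p26}
  W123: {p12}
  W126: {p21}
  W134: {p3}
  W145: {p4}
  W156: {p19}
  W235: {p7}
  W245: {p8}
  W246: {p27}
  W346: {p29}
  W356: {p2}
C dims 6,15,10; δ0: rk 5, SNF 1^5; δ1: rk 10, SNF 1^9·2
degree 0: 6−5−0 = 1 → Ȟ^0 ≅ Z
degree 1: 15−10−5 = 0 → Ȟ^1 ≅ 0
degree 2: 10−0−10 = 0 plus torsion [2] → Ȟ^2 ≅ Z/2

Ȟ^0(U;F) ≅ Z, Ȟ^1(U;F) ≅ 0 and Ȟ^2(U;F) ≅ Z/2


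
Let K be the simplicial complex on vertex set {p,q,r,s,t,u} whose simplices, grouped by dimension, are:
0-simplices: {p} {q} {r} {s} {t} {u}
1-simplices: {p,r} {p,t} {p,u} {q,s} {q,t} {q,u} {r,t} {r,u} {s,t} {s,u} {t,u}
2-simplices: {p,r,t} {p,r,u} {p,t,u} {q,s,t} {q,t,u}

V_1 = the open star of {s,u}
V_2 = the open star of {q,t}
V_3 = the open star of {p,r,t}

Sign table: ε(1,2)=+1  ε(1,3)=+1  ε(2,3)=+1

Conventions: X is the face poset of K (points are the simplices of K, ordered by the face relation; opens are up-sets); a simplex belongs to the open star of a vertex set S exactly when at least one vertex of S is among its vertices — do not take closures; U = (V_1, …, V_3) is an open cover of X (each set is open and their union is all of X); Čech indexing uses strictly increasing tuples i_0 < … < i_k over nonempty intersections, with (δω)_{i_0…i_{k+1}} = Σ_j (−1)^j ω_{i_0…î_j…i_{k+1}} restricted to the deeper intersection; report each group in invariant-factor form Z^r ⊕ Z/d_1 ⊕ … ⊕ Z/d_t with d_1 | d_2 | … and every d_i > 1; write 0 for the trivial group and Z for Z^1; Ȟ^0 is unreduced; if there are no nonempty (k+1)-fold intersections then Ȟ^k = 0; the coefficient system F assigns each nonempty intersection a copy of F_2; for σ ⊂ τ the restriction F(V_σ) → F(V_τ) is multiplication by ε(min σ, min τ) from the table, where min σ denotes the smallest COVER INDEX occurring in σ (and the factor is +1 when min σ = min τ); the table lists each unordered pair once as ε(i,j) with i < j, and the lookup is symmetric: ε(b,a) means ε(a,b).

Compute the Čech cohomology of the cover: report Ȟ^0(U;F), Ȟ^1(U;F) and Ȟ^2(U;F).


Ȟ^0 = Z/2,  Ȟ^1 = 0,  Ȟ^2 = 0

nonempty overlaps:
  V1={{s},{u},{p,u},{q,s},{q,u},{r,u},{s,t},{s,u},{t,u},{p,r,u},{p,t,u},{q,s,t},{q,t,u}} V2={{q},{t},{p,t},{q,s},{q,t},{q,u},{r,t},{s,t},{t,u},{p,r,t},{p,t,u},{q,s,t},{q,t,u}} V3={{p},{r},{t},{p,r},{p,t},{p,u},{q,t},{r,t},{r,u},{s,t},{t,u},{p,r,t},{p,r,u},{p,t,u},{q,s,t},{q,t,u}}
  V12={{q,s},{q,u},{s,t},{t,u},{p,t,u},{q,s,t},{q,t,u}} V13={{p,u},{r,u},{s,t},{t,u},{p,r,u},{p,t,u},{q,s,t},{q,t,u}} V23={{t},{p,t},{q,t},{r,t},{s,t},{t,u},{p,r,t},{p,t,u},{q,s,t},{q,t,u}}
  V123={{s,t},{t,u},{p,t,u},{q,s,t},{q,t,u}}
C dims 3,3,1; δ0: rk_F2 2; δ1: rk_F2 1
degree 0: 3−2−0 = 1 → Ȟ^0 ≅ Z/2
degree 1: 3−1−2 = 0 → Ȟ^1 ≅ 0
degree 2: 1−0−1 = 0 → Ȟ^2 ≅ 0


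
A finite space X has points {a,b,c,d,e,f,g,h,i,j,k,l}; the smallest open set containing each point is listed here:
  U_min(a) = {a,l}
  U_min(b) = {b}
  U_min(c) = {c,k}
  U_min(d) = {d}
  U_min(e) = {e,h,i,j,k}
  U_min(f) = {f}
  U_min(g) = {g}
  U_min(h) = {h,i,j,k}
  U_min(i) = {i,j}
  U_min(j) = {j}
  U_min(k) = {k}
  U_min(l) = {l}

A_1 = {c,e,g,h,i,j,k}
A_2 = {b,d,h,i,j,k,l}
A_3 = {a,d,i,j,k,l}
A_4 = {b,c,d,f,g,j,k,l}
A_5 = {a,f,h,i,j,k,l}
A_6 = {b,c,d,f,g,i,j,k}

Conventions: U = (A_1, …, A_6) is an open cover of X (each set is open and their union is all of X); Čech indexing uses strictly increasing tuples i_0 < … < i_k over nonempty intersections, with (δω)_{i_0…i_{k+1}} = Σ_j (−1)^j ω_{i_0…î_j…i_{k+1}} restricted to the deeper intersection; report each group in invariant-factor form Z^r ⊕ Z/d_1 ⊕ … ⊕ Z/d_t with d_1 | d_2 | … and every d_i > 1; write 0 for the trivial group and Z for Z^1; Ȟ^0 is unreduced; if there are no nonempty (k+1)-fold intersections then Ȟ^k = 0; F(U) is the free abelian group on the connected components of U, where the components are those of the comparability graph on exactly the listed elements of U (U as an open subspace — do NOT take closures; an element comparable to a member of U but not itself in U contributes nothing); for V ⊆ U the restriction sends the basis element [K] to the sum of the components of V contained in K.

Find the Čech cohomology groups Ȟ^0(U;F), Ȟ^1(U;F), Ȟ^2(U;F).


nerve of the cover:
  A12={h,i,j,k} A13={i,j,k} A14={c,g,j,k} A15={h,i,j,k} A16={c,g,i,j,k} A23={d,i,j,k,l} A24={b,d,j,k,l} A25={h,i,j,k,l} A26={b,d,i,j,k} A34={d,j,k,l} A35={a,i,j,k,l} A36={d,i,j,k} A45={f,j,k,l} A46={b,c,d,f,g,j,k} A56={f,i,j,k}
  A123={i,j,k} A124={j,k} A125={h,i,j,k} A126={i,j,k} A134={j,k} A135={i,j,k} A136={i,j,k} A145={j,k} A146={c,g,j,k} A156={i,j,k} A234={d,j,k,l} A235={i,j,k,l} A236={d,i,j,k} A245={j,k,l} A246={b,d,j,k} A256={i,j,k} A345={j,k,l} A346={d,j,k} A356={i,j,k} A456={f,j,k}
  A1234={j,k} A1235={i,j,k} A1236={i,j,k} A1245={j,k} A1246={j,k} A1256={i,j,k} A1345={j,k} A1346={j,k} A1356={i,j,k} A1456={j,k} A2345={j,k,l} A2346={d,j,k} A2356={i,j,k} A2456={j,k} A3456={j,k}
  A12345={j,k} A12346={j,k} A12356={i,j,k} A12456={j,k} A13456={j,k} A23456={j,k}
  A123456={j,k}
components per intersection:
  A1: {c,e,h,i,j,k} {g}
  A2: {b} {d} {h,i,j,k} {l}
  A3: {a,l} {d} {i,j} {k}
  A4: {b} {c,k} {d} {f} {g} {j} {l}
  A5: {a,l} {f} {h,i,j,k}
  A6: {b} {c,k} {d} {f} {g} {i,j}
  A12: {h,i,j,k}
  A13: {i,j} {k}
  A14: {c,k} {g} {j}
  A15: {h,i,j,k}
  A16: {c,k} {g} {i,j}
  A23: {d} {i,j} {k} {l}
  A24: {b} {d} {j} {k} {l}
  A25: {h,i,j,k} {l}
  A26: {b} {d} {i,j} {k}
  A34: {d} {j} {k} {l}
  A35: {a,l} {i,j} {k}
  A36: {d} {i,j} {k}
  A45: {f} {j} {k} {l}
  A46: {b} {c,k} {d} {f} {g} {j}
  A56: {f} {i,j} {k}
  A123: {i,j} {k}
  A124: {j} {k}
  A125: {h,i,j,k}
  A126: {i,j} {k}
  A134: {j} {k}
  A135: {i,j} {k}
  A136: {i,j} {k}
  A145: {j} {k}
  A146: {c,k} {g} {j}
  A156: {i,j} {k}
  A234: {d} {j} {k} {l}
  A235: {i,j} {k} {l}
  A236: {d} {i,j} {k}
  A245: {j} {k} {l}
  A246: {b} {d} {j} {k}
  A256: {i,j} {k}
  A345: {j} {k} {l}
  A346: {d} {j} {k}
  A356: {i,j} {k}
  A456: {f} {j} {k}
  A1234: {j} {k}
  A1235: {i,j} {k}
  A1236: {i,j} {k}
  A1245: {j} {k}
  A1246: {j} {k}
  A1256: {i,j} {k}
  A1345: {j} {k}
  A1346: {j} {k}
  A1356: {i,j} {k}
  A1456: {j} {k}
  A2345: {j} {k} {l}
  A2346: {d} {j} {k}
  A2356: {i,j} {k}
  A2456: {j} {k}
  A3456: {j} {k}
  A12345: {j} {k}
  A12346: {j} {k}
  A12356: {i,j} {k}
  A12456: {j} {k}
  A13456: {j} {k}
  A23456: {j} {k}
  A123456: {j} {k}
C dims 26,48,50,32; δ0: rk 20, SNF 1^20; δ1: rk 28, SNF 1^28; δ2: rk 22, SNF 1^22
Ȟ^0 = (26 − 20) − 0 = 6, so Ȟ^0 ≅ Z^6
Ȟ^1 = (48 − 28) − 20 = 0, so Ȟ^1 ≅ 0
Ȟ^2 = (50 − 22) − 28 = 0, so Ȟ^2 ≅ 0

Ȟ^0 ≅ Z^6, Ȟ^1 ≅ 0 and Ȟ^2 ≅ 0


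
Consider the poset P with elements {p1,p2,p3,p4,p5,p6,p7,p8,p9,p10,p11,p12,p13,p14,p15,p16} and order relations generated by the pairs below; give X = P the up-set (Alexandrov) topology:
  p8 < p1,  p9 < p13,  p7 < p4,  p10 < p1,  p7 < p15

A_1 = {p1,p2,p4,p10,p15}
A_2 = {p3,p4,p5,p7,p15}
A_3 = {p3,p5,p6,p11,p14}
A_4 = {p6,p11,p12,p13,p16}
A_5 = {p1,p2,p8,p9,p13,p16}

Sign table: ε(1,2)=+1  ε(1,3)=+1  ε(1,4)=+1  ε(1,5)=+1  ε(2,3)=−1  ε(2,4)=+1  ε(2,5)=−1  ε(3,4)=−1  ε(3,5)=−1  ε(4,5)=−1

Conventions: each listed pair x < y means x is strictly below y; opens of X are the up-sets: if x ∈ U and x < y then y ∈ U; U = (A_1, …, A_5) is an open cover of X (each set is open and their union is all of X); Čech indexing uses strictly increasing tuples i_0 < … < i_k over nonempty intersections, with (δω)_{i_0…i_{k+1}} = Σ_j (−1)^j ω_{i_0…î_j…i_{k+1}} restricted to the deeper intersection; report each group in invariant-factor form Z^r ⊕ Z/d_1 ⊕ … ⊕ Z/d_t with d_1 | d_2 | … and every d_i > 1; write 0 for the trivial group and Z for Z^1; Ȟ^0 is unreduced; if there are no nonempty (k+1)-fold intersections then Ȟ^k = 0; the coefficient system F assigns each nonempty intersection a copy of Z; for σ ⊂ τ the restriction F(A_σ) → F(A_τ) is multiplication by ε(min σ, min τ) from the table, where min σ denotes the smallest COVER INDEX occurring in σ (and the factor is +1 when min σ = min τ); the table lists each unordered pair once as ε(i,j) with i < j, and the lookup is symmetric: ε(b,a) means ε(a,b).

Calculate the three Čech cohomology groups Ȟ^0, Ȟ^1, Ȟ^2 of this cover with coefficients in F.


cover nerve:
  A12={p4,p15} A15={p1,p2} A23={p3,p5} A34={p6,p11} A45={p13,p16}
C dims 5,5; δ0: rk 5, SNF 1^4·2
Ȟ^0: (5−5)−0=0 ⇒ 0
Ȟ^1: (5−0)−5=0 plus torsion [2] ⇒ Z/2
Ȟ^2: (0−0)−0=0 ⇒ 0

Ȟ^0 ≅ 0, Ȟ^1 ≅ Z/2 and Ȟ^2 ≅ 0


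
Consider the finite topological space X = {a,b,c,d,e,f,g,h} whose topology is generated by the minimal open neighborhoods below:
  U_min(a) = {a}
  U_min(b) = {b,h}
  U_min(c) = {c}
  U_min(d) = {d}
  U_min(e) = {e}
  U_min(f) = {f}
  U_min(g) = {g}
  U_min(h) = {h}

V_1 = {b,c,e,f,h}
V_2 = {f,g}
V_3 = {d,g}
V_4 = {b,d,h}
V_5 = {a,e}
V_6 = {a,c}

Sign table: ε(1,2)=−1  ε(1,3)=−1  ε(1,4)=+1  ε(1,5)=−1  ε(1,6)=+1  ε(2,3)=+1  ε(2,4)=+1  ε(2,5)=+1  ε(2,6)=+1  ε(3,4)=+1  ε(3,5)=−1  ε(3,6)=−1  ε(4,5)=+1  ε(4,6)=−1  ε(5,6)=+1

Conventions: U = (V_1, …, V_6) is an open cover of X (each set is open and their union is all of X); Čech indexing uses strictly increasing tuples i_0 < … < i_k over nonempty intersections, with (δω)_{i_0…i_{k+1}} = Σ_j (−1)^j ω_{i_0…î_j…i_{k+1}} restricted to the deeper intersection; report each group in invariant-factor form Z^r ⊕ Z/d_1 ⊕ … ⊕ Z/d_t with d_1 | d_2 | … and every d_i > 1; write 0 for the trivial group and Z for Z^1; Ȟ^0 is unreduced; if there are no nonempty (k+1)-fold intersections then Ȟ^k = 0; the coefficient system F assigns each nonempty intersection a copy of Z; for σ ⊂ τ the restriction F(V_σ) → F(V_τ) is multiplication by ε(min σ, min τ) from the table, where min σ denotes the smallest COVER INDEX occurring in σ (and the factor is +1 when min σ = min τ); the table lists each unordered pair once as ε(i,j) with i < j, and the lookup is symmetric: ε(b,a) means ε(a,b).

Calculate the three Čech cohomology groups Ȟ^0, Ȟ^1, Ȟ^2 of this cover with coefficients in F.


Ȟ^0 = 0; Ȟ^1 = Z ⊕ Z/2; Ȟ^2 = 0

nerve of the cover:
  V12={f} V14={b,h} V15={e} V16={c} V23={g} V34={d} V56={a}
C dims 6,7; δ0: rk 6, SNF 1^5·2
Ȟ^0 = (6 − 6) − 0 = 0, so Ȟ^0 ≅ 0
Ȟ^1 = (7 − 0) − 6 = 1 plus torsion [2], so Ȟ^1 ≅ Z ⊕ Z/2
Ȟ^2 = (0 − 0) − 0 = 0, so Ȟ^2 ≅ 0


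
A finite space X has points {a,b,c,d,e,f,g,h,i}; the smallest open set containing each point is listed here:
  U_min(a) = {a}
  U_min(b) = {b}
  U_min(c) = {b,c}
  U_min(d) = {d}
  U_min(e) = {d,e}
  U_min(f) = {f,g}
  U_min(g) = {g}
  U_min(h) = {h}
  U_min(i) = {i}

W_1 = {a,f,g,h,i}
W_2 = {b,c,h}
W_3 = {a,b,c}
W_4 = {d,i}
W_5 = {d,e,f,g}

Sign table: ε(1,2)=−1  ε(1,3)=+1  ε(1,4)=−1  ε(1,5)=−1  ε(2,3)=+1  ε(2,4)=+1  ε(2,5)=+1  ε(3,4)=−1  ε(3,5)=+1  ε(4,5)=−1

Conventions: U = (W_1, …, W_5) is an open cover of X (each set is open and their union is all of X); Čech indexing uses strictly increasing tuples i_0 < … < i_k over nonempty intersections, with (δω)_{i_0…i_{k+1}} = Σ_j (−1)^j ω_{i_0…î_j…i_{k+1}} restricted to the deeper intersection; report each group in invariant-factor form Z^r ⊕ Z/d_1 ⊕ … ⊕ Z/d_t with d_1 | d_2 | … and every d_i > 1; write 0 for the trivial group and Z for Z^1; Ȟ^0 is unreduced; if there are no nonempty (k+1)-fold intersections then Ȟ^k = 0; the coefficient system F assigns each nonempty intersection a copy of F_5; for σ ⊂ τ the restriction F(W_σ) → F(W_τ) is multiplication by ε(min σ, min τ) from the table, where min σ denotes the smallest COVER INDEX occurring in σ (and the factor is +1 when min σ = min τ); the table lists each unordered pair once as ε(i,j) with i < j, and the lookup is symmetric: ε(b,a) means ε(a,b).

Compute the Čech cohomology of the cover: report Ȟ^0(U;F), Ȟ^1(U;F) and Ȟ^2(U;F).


nonempty intersections:
  W12={h} W13={a} W14={i} W15={f,g} W23={b,c} W45={d}
C dims 5,6; δ0: rk_F5 5
Ȟ^0: (5−5)−0=0 ⇒ 0
Ȟ^1: (6−0)−5=1 ⇒ Z/5
Ȟ^2: (0−0)−0=0 ⇒ 0

Ȟ^0 = 0, Ȟ^1 = Z/5, Ȟ^2 = 0


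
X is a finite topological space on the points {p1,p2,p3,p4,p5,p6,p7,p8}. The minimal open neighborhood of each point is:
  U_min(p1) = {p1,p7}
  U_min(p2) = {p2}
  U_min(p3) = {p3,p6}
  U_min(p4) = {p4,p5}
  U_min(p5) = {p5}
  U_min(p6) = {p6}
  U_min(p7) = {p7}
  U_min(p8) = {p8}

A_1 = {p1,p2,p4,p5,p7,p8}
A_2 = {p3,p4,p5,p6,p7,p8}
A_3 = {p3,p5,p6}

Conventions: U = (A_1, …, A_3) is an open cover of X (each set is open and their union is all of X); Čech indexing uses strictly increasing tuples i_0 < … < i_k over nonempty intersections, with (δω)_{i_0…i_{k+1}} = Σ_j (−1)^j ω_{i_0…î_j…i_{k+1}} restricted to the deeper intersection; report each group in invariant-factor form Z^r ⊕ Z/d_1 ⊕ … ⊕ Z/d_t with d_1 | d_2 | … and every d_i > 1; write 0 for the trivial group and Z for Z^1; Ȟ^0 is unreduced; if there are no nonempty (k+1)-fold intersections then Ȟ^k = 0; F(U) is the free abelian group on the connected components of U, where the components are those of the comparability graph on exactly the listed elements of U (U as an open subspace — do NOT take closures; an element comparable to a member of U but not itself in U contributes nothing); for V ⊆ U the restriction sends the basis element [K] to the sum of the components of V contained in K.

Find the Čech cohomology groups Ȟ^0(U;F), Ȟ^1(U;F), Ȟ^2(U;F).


cover nerve:
  A12={p4,p5,p7,p8} A13={p5} A23={p3,p5,p6}
  A123={p5}
components per intersection:
  A1: {p1,p7} {p2} {p4,p5} {p8}
  A2: {p3,p6} {p4,p5} {p7} {p8}
  A3: {p3,p6} {p5}
  A12: {p4,p5} {p7} {p8}
  A13: {p5}
  A23: {p3,p6} {p5}
  A123: {p5}
C dims 10,6,1; δ0: rk 5, SNF 1^5; δ1: rk 1, SNF 1^1
Ȟ^0: (10−5)−0=5 ⇒ Z^5
Ȟ^1: (6−1)−5=0 ⇒ 0
Ȟ^2: (1−0)−1=0 ⇒ 0

Ȟ^0 ≅ Z^5; Ȟ^1 ≅ 0; Ȟ^2 ≅ 0


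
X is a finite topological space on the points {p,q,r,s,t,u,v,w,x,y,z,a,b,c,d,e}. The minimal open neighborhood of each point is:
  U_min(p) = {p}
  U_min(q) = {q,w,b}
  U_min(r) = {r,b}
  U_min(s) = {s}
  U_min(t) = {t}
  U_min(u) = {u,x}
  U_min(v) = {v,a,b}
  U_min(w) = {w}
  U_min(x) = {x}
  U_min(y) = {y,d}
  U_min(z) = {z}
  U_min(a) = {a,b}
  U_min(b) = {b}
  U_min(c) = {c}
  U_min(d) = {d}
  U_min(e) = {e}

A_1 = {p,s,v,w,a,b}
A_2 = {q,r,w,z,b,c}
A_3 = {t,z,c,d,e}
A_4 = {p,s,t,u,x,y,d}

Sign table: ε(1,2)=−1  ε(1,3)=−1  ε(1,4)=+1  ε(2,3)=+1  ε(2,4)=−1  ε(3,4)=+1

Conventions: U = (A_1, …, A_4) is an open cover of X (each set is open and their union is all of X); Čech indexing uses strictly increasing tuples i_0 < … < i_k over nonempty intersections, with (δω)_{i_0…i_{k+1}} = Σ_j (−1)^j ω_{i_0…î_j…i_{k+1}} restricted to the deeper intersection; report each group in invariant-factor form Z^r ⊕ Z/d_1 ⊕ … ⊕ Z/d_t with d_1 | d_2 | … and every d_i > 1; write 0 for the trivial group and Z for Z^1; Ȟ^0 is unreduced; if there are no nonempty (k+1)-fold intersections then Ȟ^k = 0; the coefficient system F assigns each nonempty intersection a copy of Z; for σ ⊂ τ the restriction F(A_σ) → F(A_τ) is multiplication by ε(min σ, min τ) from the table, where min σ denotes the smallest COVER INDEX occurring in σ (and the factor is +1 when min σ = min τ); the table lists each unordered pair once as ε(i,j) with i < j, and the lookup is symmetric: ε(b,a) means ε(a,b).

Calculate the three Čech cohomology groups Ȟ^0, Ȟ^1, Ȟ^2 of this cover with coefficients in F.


intersection data:
  A12={w,b} A14={p,s} A23={z,c} A34={t,d}
C dims 4,4; δ0: rk 4, SNF 1^3·2
Ȟ^0 = (4 − 4) − 0 = 0, so Ȟ^0 ≅ 0
Ȟ^1 = (4 − 0) − 4 = 0 plus torsion [2], so Ȟ^1 ≅ Z/2
Ȟ^2 = (0 − 0) − 0 = 0, so Ȟ^2 ≅ 0

Ȟ^0 = 0, Ȟ^1 = Z/2, Ȟ^2 = 0


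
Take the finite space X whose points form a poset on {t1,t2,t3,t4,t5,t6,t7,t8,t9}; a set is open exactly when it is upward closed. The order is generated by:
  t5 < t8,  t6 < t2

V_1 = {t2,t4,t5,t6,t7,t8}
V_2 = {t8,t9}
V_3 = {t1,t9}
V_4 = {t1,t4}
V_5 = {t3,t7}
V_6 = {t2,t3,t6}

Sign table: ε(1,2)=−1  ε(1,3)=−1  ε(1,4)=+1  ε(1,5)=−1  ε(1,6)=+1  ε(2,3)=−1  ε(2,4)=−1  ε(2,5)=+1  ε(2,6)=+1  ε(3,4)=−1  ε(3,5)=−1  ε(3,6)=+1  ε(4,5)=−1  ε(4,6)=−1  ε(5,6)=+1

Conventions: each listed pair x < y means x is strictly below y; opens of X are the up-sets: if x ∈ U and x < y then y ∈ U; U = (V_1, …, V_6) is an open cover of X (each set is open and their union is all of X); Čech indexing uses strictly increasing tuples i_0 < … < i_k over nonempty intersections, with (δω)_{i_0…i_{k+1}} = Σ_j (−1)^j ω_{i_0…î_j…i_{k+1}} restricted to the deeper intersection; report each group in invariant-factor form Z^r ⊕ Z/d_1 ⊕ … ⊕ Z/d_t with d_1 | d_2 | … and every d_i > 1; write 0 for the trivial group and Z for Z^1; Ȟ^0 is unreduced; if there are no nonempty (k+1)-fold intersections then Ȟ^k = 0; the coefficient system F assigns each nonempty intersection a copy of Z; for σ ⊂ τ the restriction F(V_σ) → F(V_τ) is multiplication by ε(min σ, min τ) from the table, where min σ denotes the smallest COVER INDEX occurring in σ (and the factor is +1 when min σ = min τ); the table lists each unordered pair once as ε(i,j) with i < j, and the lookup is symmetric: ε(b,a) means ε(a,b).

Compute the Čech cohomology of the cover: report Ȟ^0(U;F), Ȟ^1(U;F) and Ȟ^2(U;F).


Ȟ^0 = 0,  Ȟ^1 = Z ⊕ Z/2,  Ȟ^2 = 0

cover nerve:
  V12={t8} V14={t4} V15={t7} V16={t2,t6} V23={t9} V34={t1} V56={t3}
C dims 6,7; δ0: rk 6, SNF 1^5·2
Ȟ^0: (6−6)−0=0 ⇒ 0
Ȟ^1: (7−0)−6=1 plus torsion [2] ⇒ Z ⊕ Z/2
Ȟ^2: (0−0)−0=0 ⇒ 0


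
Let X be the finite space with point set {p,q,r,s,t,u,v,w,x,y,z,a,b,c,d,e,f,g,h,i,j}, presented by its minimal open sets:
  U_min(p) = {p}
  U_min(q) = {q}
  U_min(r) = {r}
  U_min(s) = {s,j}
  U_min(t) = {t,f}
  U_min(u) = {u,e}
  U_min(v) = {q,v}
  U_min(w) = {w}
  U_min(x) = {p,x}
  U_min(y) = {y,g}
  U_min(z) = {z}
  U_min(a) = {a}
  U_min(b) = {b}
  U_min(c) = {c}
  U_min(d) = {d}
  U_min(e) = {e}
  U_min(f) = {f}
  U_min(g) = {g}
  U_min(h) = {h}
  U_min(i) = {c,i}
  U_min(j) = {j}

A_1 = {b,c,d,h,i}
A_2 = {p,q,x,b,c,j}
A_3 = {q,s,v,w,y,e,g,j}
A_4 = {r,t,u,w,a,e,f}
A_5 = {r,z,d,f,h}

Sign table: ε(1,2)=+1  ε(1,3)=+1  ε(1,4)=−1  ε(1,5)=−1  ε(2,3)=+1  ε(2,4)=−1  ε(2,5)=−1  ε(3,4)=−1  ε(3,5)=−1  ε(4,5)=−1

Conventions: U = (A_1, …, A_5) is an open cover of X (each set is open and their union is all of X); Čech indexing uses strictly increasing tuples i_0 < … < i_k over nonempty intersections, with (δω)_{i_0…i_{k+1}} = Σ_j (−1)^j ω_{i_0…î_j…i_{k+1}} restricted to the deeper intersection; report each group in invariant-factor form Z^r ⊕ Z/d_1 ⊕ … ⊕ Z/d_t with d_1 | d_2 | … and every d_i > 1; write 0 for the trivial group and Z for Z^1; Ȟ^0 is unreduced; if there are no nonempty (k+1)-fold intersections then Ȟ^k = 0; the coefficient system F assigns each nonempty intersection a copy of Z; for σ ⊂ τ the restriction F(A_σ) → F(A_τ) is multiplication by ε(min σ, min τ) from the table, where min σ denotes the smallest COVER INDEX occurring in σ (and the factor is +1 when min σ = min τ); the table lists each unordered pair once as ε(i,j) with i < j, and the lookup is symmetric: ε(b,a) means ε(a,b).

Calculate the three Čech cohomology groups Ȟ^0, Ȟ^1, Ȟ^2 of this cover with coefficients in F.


Ȟ^0 = 0; Ȟ^1 = Z/2; Ȟ^2 = 0

nerve of the cover:
  A12={b,c} A15={d,h} A23={q,j} A34={w,e} A45={r,f}
C dims 5,5; δ0: rk 5, SNF 1^4·2
Ȟ^0 = (5 − 5) − 0 = 0, so Ȟ^0 ≅ 0
Ȟ^1 = (5 − 0) − 5 = 0 plus torsion [2], so Ȟ^1 ≅ Z/2
Ȟ^2 = (0 − 0) − 0 = 0, so Ȟ^2 ≅ 0


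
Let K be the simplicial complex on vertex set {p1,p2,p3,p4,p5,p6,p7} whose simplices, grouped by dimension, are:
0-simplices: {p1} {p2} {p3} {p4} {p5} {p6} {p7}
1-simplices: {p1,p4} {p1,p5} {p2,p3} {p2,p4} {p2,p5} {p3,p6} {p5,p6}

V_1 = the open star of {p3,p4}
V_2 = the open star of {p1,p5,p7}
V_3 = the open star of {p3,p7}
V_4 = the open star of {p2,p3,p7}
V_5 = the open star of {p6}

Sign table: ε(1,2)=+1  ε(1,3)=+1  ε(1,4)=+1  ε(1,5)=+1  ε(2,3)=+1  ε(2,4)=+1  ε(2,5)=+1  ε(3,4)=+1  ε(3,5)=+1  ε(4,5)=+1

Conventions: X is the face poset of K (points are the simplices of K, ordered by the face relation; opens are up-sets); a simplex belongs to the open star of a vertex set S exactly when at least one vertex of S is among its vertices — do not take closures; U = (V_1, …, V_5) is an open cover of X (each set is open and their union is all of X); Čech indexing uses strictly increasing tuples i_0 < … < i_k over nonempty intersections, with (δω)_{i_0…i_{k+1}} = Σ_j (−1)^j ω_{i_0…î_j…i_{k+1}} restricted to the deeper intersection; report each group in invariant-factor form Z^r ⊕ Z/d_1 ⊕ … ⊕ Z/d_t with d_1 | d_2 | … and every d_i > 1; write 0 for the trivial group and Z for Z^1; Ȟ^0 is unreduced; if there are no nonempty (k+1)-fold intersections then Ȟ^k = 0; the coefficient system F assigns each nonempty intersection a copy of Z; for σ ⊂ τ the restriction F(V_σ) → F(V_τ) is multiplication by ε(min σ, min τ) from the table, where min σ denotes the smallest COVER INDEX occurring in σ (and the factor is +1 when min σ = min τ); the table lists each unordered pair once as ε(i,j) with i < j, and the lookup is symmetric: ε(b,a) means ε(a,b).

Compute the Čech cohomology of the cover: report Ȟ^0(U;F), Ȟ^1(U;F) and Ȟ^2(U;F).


nonempty intersections:
  V1={{p3},{p4},{p1,p4},{p2,p3},{p2,p4},{p3,p6}} V2={{p1},{p5},{p7},{p1,p4},{p1,p5},{p2,p5},{p5,p6}} V3={{p3},{p7},{p2,p3},{p3,p6}} V4={{p2},{p3},{p7},{p2,p3},{p2,p4},{p2,p5},{p3,p6}} V5={{p6},{p3,p6},{p5,p6}}
  V12={{p1,p4}} V13={{p3},{p2,p3},{p3,p6}} V14={{p3},{p2,p3},{p2,p4},{p3,p6}} V15={{p3,p6}} V23={{p7}} V24={{p7},{p2,p5}} V25={{p5,p6}} V34={{p3},{p7},{p2,p3},{p3,p6}} V35={{p3,p6}} V45={{p3,p6}}
  V134={{p3},{p2,p3},{p3,p6}} V135={{p3,p6}} V145={{p3,p6}} V234={{p7}} V345={{p3,p6}}
  V1345={{p3,p6}}
C dims 5,10,5,1; δ0: rk 4, SNF 1^4; δ1: rk 4, SNF 1^4; δ2: rk 1, SNF 1^1
Ȟ^0: (5−4)−0=1 ⇒ Z
Ȟ^1: (10−4)−4=2 ⇒ Z^2
Ȟ^2: (5−1)−4=0 ⇒ 0

Ȟ^0 ≅ Z, Ȟ^1 ≅ Z^2, Ȟ^2 ≅ 0


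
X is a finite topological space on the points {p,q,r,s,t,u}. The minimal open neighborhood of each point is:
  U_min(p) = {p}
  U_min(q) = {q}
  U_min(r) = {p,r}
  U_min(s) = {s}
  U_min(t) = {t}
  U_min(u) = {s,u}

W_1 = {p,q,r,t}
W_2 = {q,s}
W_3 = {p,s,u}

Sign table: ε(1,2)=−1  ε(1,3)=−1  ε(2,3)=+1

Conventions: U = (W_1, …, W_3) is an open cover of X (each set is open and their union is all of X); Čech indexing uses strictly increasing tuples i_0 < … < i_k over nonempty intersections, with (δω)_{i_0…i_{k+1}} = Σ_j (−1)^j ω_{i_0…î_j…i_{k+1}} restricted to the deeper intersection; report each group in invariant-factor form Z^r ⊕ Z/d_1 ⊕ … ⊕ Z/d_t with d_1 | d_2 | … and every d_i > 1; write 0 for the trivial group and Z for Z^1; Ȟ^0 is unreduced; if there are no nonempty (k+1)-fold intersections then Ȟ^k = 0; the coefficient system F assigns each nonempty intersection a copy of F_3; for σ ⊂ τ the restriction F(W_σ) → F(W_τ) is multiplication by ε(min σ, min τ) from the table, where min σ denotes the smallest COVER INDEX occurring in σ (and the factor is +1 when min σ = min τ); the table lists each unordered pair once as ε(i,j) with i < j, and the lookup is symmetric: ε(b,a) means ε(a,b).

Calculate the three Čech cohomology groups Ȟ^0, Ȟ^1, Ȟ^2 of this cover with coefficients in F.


Ȟ^0(U;F) ≅ Z/3, Ȟ^1(U;F) ≅ Z/3, Ȟ^2(U;F) ≅ 0

nerve of the cover:
  W12={q} W13={p} W23={s}
C dims 3,3; δ0: rk_F3 2
Ȟ^0 = (3 − 2) − 0 = 1, so Ȟ^0 ≅ Z/3
Ȟ^1 = (3 − 0) − 2 = 1, so Ȟ^1 ≅ Z/3
Ȟ^2 = (0 − 0) − 0 = 0, so Ȟ^2 ≅ 0


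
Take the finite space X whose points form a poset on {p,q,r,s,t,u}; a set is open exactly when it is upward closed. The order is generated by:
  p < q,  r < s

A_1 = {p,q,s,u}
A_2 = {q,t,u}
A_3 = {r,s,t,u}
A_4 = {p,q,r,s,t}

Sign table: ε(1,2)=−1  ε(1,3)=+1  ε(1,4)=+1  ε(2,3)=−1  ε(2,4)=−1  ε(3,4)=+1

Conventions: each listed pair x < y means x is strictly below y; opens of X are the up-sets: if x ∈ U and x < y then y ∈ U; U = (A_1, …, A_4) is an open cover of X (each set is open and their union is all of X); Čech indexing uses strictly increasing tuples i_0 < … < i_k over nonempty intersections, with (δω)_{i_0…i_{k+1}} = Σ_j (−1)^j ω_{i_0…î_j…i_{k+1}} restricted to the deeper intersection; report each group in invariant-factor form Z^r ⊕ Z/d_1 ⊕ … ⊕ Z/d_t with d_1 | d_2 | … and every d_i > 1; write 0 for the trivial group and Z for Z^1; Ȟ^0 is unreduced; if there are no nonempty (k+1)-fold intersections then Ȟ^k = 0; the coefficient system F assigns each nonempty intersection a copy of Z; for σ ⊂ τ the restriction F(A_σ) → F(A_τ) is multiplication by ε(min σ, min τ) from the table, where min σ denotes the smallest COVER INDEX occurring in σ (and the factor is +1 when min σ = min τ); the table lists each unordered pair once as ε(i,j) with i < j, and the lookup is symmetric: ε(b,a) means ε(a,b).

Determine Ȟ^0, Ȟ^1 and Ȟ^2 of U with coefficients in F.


Ȟ^0(U;F) ≅ Z,  Ȟ^1(U;F) ≅ 0,  Ȟ^2(U;F) ≅ Z

cover nerve:
  A12={q,u} A13={s,u} A14={p,q,s} A23={t,u} A24={q,t} A34={r,s,t}
  A123={u} A124={q} A134={s} A234={t}
C dims 4,6,4; δ0: rk 3, SNF 1^3; δ1: rk 3, SNF 1^3
Ȟ^0: (4−3)−0=1 ⇒ Z
Ȟ^1: (6−3)−3=0 ⇒ 0
Ȟ^2: (4−0)−3=1 ⇒ Z


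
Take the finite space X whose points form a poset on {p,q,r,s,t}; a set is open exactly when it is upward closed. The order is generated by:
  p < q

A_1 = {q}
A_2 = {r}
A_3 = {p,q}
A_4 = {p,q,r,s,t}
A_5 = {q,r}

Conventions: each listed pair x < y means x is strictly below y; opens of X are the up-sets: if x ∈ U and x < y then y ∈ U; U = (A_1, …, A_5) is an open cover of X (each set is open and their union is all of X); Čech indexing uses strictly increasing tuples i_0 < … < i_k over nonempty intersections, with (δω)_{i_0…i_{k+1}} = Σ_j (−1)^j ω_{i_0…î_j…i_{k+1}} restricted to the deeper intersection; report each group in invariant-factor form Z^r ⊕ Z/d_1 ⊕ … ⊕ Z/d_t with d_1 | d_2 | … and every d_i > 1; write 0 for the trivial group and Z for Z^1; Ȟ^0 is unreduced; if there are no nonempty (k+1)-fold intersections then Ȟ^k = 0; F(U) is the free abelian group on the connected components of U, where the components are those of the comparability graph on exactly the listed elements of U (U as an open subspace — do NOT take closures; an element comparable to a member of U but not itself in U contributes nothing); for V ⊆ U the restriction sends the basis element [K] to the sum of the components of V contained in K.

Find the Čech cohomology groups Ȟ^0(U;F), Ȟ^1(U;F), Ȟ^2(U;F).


nonempty intersections:
  A13={q} A14={q} A15={q} A24={r} A25={r} A34={p,q} A35={q} A45={q,r}
  A134={q} A135={q} A145={q} A245={r} A345={q}
  A1345={q}
components per intersection:
  A1: {q}
  A2: {r}
  A3: {p,q}
  A4: {p,q} {r} {s} {t}
  A5: {q} {r}
  A13: {q}
  A14: {q}
  A15: {q}
  A24: {r}
  A25: {r}
  A34: {p,q}
  A35: {q}
  A45: {q} {r}
  A134: {q}
  A135: {q}
  A145: {q}
  A245: {r}
  A345: {q}
  A1345: {q}
C dims 9,9,5,1; δ0: rk 5, SNF 1^5; δ1: rk 4, SNF 1^4; δ2: rk 1, SNF 1^1
Ȟ^0: (9−5)−0=4 ⇒ Z^4
Ȟ^1: (9−4)−5=0 ⇒ 0
Ȟ^2: (5−1)−4=0 ⇒ 0

Ȟ^0(U;F) ≅ Z^4, Ȟ^1(U;F) ≅ 0 and Ȟ^2(U;F) ≅ 0


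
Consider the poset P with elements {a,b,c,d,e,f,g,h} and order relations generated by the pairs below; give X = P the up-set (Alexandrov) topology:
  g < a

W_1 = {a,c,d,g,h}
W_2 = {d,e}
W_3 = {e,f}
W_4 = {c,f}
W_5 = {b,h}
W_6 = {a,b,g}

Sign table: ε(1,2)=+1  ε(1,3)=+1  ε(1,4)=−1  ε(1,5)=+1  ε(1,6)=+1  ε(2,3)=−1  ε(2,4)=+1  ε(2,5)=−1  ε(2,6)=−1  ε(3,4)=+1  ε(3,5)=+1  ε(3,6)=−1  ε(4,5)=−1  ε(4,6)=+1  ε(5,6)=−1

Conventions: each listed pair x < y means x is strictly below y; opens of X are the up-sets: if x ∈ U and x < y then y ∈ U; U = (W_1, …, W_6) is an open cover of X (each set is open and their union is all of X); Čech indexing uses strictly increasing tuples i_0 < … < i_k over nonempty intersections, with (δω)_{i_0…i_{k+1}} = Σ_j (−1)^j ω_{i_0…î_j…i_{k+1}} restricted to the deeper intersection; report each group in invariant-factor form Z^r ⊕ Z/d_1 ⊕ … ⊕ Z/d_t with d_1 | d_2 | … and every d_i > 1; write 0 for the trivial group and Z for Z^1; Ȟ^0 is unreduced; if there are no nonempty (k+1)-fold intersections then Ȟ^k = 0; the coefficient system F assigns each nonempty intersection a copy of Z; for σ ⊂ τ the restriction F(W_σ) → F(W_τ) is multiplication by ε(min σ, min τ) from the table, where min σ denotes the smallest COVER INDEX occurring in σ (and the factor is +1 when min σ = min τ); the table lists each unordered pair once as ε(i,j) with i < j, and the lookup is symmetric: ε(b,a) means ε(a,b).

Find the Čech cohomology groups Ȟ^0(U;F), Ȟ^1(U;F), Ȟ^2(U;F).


intersection data:
  W12={d} W14={c} W15={h} W16={a,g} W23={e} W34={f} W56={b}
C dims 6,7; δ0: rk 6, SNF 1^5·2
Ȟ^0 = (6 − 6) − 0 = 0, so Ȟ^0 ≅ 0
Ȟ^1 = (7 − 0) − 6 = 1 plus torsion [2], so Ȟ^1 ≅ Z ⊕ Z/2
Ȟ^2 = (0 − 0) − 0 = 0, so Ȟ^2 ≅ 0

Ȟ^0 ≅ 0,  Ȟ^1 ≅ Z ⊕ Z/2,  Ȟ^2 ≅ 0
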